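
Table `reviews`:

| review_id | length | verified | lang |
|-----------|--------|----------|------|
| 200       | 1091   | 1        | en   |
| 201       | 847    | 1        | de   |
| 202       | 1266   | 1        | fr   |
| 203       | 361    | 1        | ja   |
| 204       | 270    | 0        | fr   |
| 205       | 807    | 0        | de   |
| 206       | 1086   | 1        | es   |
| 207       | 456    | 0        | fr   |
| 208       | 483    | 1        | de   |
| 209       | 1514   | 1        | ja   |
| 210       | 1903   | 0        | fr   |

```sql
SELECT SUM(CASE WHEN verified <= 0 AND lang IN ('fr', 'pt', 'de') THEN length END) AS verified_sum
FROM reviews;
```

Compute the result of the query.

3436

review_id=200: ✗
review_id=201: ✗
review_id=202: ✗
review_id=203: ✗
review_id=204: ✓ → 270
review_id=205: ✓ → 807
review_id=206: ✗
review_id=207: ✓ → 456
review_id=208: ✗
review_id=209: ✗
review_id=210: ✓ → 1903
verified_sum = 270 + 807 + 456 + 1903 = 3436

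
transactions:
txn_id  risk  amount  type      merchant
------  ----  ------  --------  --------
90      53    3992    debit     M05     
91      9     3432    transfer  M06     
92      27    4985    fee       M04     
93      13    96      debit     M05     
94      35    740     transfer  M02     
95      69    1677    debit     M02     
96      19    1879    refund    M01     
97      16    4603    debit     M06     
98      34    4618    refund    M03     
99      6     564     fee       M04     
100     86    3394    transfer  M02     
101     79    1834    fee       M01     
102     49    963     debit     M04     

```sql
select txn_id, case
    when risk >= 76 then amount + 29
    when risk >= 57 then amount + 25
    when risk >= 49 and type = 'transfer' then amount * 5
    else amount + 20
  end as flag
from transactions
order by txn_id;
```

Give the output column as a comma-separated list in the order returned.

4012, 3452, 5005, 116, 760, 1702, 1899, 4623, 4638, 584, 3423, 1863, 983

txn_id=90: ELSE → 4012
txn_id=91: ELSE → 3452
txn_id=92: ELSE → 5005
txn_id=93: ELSE → 116
txn_id=94: ELSE → 760
txn_id=95: risk >= 57 → 1702
txn_id=96: ELSE → 1899
txn_id=97: ELSE → 4623
txn_id=98: ELSE → 4638
txn_id=99: ELSE → 584
txn_id=100: risk >= 76 → 3423
txn_id=101: risk >= 76 → 1863
txn_id=102: ELSE → 983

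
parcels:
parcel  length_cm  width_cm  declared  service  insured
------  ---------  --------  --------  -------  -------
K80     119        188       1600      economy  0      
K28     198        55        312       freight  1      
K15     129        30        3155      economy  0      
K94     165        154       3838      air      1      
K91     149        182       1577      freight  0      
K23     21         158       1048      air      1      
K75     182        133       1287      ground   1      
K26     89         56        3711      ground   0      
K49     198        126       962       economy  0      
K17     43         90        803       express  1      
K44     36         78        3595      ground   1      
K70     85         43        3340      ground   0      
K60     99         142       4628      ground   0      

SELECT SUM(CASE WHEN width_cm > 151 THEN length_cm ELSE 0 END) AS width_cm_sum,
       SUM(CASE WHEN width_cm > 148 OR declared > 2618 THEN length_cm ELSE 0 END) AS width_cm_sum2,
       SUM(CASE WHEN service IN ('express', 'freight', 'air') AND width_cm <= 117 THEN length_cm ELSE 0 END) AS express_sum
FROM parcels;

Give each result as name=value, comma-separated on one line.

width_cm_sum=454, width_cm_sum2=892, express_sum=241

[width_cm_sum: width_cm > 151]
parcel=K80: ✓ → 119
parcel=K28: ✗
parcel=K15: ✗
parcel=K94: ✓ → 165
parcel=K91: ✓ → 149
parcel=K23: ✓ → 21
parcel=K75: ✗
parcel=K26: ✗
parcel=K49: ✗
parcel=K17: ✗
parcel=K44: ✗
parcel=K70: ✗
parcel=K60: ✗
width_cm_sum = 119 + 165 + 149 + 21 = 454
—
[width_cm_sum2: width_cm > 148 OR declared > 2618]
parcel=K80: ✓ → 119
parcel=K28: ✗
parcel=K15: ✓ → 129
parcel=K94: ✓ → 165
parcel=K91: ✓ → 149
parcel=K23: ✓ → 21
parcel=K75: ✗
parcel=K26: ✓ → 89
parcel=K49: ✗
parcel=K17: ✗
parcel=K44: ✓ → 36
parcel=K70: ✓ → 85
parcel=K60: ✓ → 99
width_cm_sum2 = 119 + 129 + 165 + 149 + 21 + 89 + 36 + 85 + 99 = 892
—
[express_sum: service IN ('express', 'freight', 'air') AND width_cm <= 117]
parcel=K80: ✗
parcel=K28: ✓ → 198
parcel=K15: ✗
parcel=K94: ✗
parcel=K91: ✗
parcel=K23: ✗
parcel=K75: ✗
parcel=K26: ✗
parcel=K49: ✗
parcel=K17: ✓ → 43
parcel=K44: ✗
parcel=K70: ✗
parcel=K60: ✗
express_sum = 198 + 43 = 241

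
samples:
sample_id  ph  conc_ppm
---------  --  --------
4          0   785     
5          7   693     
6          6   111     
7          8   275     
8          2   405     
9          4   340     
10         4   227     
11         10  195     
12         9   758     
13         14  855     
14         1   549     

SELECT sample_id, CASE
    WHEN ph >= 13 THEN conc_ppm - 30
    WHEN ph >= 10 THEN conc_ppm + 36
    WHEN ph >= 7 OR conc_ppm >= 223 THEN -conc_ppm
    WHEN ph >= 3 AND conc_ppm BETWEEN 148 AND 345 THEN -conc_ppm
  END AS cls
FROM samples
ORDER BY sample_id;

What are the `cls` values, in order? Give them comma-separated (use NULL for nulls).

sample_id=4: ph >= 7 OR conc_ppm >= 223 → -785
sample_id=5: ph >= 7 OR conc_ppm >= 223 → -693
sample_id=6: (no match → NULL) → NULL
sample_id=7: ph >= 7 OR conc_ppm >= 223 → -275
sample_id=8: ph >= 7 OR conc_ppm >= 223 → -405
sample_id=9: ph >= 7 OR conc_ppm >= 223 → -340
sample_id=10: ph >= 7 OR conc_ppm >= 223 → -227
sample_id=11: ph >= 10 → 231
sample_id=12: ph >= 7 OR conc_ppm >= 223 → -758
sample_id=13: ph >= 13 → 825
sample_id=14: ph >= 7 OR conc_ppm >= 223 → -549

-785, -693, NULL, -275, -405, -340, -227, 231, -758, 825, -549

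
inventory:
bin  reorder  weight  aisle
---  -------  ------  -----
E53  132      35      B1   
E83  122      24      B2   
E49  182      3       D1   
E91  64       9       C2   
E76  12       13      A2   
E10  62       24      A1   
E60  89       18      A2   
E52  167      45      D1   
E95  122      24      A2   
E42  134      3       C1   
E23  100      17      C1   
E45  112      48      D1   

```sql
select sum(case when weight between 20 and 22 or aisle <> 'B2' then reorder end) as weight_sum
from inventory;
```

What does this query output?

1176

bin=E53: ✓ → 132
bin=E83: ✗
bin=E49: ✓ → 182
bin=E91: ✓ → 64
bin=E76: ✓ → 12
bin=E10: ✓ → 62
bin=E60: ✓ → 89
bin=E52: ✓ → 167
bin=E95: ✓ → 122
bin=E42: ✓ → 134
bin=E23: ✓ → 100
bin=E45: ✓ → 112
weight_sum = 132 + 182 + 64 + 12 + 62 + 89 + 167 + 122 + 134 + 100 + 112 = 1176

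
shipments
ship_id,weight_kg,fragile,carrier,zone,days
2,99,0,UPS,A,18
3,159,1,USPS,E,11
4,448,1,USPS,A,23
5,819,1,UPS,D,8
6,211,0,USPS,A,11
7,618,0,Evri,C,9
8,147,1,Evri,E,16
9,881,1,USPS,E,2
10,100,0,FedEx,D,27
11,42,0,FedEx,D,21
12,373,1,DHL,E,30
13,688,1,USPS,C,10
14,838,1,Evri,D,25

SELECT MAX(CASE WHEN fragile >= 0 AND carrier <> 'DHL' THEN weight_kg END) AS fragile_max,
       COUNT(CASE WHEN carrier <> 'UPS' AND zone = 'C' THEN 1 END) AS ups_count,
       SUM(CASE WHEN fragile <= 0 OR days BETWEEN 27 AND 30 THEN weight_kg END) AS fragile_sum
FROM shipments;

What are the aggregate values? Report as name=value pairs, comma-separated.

[fragile_max: fragile >= 0 AND carrier <> 'DHL']
ship_id=2: ✓ → 99
ship_id=3: ✓ → 159
ship_id=4: ✓ → 448
ship_id=5: ✓ → 819
ship_id=6: ✓ → 211
ship_id=7: ✓ → 618
ship_id=8: ✓ → 147
ship_id=9: ✓ → 881
ship_id=10: ✓ → 100
ship_id=11: ✓ → 42
ship_id=12: ✗
ship_id=13: ✓ → 688
ship_id=14: ✓ → 838
fragile_max = MAX(99, 159, 448, 819, 211, 618, 147, 881, 100, 42, 688, 838) = 881
—
[ups_count: carrier <> 'UPS' AND zone = 'C']
ship_id=2: ✗
ship_id=3: ✗
ship_id=4: ✗
ship_id=5: ✗
ship_id=6: ✗
ship_id=7: ✓ → 1
ship_id=8: ✗
ship_id=9: ✗
ship_id=10: ✗
ship_id=11: ✗
ship_id=12: ✗
ship_id=13: ✓ → 1
ship_id=14: ✗
ups_count = COUNT(1, 1) = 2
—
[fragile_sum: fragile <= 0 OR days BETWEEN 27 AND 30]
ship_id=2: ✓ → 99
ship_id=3: ✗
ship_id=4: ✗
ship_id=5: ✗
ship_id=6: ✓ → 211
ship_id=7: ✓ → 618
ship_id=8: ✗
ship_id=9: ✗
ship_id=10: ✓ → 100
ship_id=11: ✓ → 42
ship_id=12: ✓ → 373
ship_id=13: ✗
ship_id=14: ✗
fragile_sum = 99 + 211 + 618 + 100 + 42 + 373 = 1443

fragile_max=881, ups_count=2, fragile_sum=1443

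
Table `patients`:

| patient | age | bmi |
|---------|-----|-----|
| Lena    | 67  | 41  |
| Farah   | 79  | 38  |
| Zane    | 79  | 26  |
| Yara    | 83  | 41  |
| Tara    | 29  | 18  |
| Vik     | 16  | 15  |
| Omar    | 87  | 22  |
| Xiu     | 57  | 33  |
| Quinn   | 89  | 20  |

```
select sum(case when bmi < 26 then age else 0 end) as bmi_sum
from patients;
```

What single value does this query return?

221

patient=Lena: ✗
patient=Farah: ✗
patient=Zane: ✗
patient=Yara: ✗
patient=Tara: ✓ → 29
patient=Vik: ✓ → 16
patient=Omar: ✓ → 87
patient=Xiu: ✗
patient=Quinn: ✓ → 89
bmi_sum = 29 + 16 + 87 + 89 = 221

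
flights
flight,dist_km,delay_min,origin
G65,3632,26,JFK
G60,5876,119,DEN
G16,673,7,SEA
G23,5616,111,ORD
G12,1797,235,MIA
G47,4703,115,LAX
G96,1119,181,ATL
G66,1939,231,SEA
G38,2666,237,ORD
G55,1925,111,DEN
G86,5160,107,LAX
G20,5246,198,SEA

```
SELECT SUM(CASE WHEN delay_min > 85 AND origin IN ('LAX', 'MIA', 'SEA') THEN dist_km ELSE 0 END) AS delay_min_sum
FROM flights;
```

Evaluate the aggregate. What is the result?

flight=G65: ✗
flight=G60: ✗
flight=G16: ✗
flight=G23: ✗
flight=G12: ✓ → 1797
flight=G47: ✓ → 4703
flight=G96: ✗
flight=G66: ✓ → 1939
flight=G38: ✗
flight=G55: ✗
flight=G86: ✓ → 5160
flight=G20: ✓ → 5246
delay_min_sum = 1797 + 4703 + 1939 + 5160 + 5246 = 18845

18845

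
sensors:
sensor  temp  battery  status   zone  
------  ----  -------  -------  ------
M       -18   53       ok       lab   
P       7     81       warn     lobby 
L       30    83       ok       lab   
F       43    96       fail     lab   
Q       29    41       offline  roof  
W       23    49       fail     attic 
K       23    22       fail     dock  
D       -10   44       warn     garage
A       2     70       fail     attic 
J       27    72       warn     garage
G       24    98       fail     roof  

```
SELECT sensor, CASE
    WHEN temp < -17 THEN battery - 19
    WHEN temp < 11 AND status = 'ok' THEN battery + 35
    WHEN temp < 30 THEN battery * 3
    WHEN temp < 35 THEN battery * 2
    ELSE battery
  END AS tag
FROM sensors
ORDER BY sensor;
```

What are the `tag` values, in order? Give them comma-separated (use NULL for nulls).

210, 132, 96, 294, 216, 66, 166, 34, 243, 123, 147

sensor=A: temp < 30 → 210
sensor=D: temp < 30 → 132
sensor=F: ELSE → 96
sensor=G: temp < 30 → 294
sensor=J: temp < 30 → 216
sensor=K: temp < 30 → 66
sensor=L: temp < 35 → 166
sensor=M: temp < -17 → 34
sensor=P: temp < 30 → 243
sensor=Q: temp < 30 → 123
sensor=W: temp < 30 → 147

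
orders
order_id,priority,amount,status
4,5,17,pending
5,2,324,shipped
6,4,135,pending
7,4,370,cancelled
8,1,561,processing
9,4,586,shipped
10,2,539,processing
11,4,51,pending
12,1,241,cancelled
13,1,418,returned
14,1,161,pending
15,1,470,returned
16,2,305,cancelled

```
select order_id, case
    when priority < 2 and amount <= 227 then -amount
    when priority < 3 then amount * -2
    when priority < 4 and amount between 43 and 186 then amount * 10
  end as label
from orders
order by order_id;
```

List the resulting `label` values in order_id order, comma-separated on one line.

NULL, -648, NULL, NULL, -1122, NULL, -1078, NULL, -482, -836, -161, -940, -610

order_id=4: (no match → NULL) → NULL
order_id=5: priority < 3 → -648
order_id=6: (no match → NULL) → NULL
order_id=7: (no match → NULL) → NULL
order_id=8: priority < 3 → -1122
order_id=9: (no match → NULL) → NULL
order_id=10: priority < 3 → -1078
order_id=11: (no match → NULL) → NULL
order_id=12: priority < 3 → -482
order_id=13: priority < 3 → -836
order_id=14: priority < 2 and amount <= 227 → -161
order_id=15: priority < 3 → -940
order_id=16: priority < 3 → -610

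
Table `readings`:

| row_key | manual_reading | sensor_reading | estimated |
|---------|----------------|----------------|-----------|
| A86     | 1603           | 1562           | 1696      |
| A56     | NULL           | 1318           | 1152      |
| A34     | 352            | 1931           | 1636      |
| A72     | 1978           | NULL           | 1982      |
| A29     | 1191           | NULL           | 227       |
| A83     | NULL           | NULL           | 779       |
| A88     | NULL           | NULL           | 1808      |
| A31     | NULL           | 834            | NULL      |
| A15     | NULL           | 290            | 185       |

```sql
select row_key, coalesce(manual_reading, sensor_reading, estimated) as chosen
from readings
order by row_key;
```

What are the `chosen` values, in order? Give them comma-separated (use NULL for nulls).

290, 1191, 834, 352, 1318, 1978, 779, 1603, 1808

row_key=A15: manual_reading=NULL, sensor_reading=290 → 290
row_key=A29: manual_reading=1191 → 1191
row_key=A31: manual_reading=NULL, sensor_reading=834 → 834
row_key=A34: manual_reading=352 → 352
row_key=A56: manual_reading=NULL, sensor_reading=1318 → 1318
row_key=A72: manual_reading=1978 → 1978
row_key=A83: manual_reading=NULL, sensor_reading=NULL, estimated=779 → 779
row_key=A86: manual_reading=1603 → 1603
row_key=A88: manual_reading=NULL, sensor_reading=NULL, estimated=1808 → 1808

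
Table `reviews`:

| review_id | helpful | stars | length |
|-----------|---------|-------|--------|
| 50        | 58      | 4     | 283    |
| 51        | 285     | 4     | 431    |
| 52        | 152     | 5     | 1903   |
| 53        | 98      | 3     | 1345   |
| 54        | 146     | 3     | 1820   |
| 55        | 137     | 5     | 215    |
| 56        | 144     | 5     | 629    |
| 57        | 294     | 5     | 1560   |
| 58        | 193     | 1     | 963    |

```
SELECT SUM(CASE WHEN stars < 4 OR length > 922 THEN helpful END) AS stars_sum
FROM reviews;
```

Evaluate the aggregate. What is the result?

883

review_id=50: ✗
review_id=51: ✗
review_id=52: ✓ → 152
review_id=53: ✓ → 98
review_id=54: ✓ → 146
review_id=55: ✗
review_id=56: ✗
review_id=57: ✓ → 294
review_id=58: ✓ → 193
stars_sum = 152 + 98 + 146 + 294 + 193 = 883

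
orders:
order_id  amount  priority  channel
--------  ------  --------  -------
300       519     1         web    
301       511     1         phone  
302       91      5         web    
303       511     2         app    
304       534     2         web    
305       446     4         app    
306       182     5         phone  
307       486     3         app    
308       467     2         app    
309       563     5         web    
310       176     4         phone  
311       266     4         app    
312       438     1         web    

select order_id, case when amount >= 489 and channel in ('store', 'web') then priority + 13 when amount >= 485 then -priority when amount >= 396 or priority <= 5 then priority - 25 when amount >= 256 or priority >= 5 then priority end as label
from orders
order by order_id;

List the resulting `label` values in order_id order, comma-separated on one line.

order_id=300: amount >= 489 and channel in ('store', 'web') → 14
order_id=301: amount >= 485 → -1
order_id=302: amount >= 396 or priority <= 5 → -20
order_id=303: amount >= 485 → -2
order_id=304: amount >= 489 and channel in ('store', 'web') → 15
order_id=305: amount >= 396 or priority <= 5 → -21
order_id=306: amount >= 396 or priority <= 5 → -20
order_id=307: amount >= 485 → -3
order_id=308: amount >= 396 or priority <= 5 → -23
order_id=309: amount >= 489 and channel in ('store', 'web') → 18
order_id=310: amount >= 396 or priority <= 5 → -21
order_id=311: amount >= 396 or priority <= 5 → -21
order_id=312: amount >= 396 or priority <= 5 → -24

14, -1, -20, -2, 15, -21, -20, -3, -23, 18, -21, -21, -24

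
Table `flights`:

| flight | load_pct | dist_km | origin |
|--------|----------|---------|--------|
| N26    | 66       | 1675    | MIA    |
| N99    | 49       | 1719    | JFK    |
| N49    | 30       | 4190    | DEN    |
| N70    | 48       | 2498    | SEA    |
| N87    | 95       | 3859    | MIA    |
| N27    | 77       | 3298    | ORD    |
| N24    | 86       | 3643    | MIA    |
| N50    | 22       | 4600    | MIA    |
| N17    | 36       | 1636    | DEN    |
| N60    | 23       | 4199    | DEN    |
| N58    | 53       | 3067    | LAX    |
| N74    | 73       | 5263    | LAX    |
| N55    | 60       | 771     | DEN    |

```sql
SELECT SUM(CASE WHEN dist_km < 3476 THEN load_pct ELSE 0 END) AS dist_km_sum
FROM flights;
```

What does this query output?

flight=N26: ✓ → 66
flight=N99: ✓ → 49
flight=N49: ✗
flight=N70: ✓ → 48
flight=N87: ✗
flight=N27: ✓ → 77
flight=N24: ✗
flight=N50: ✗
flight=N17: ✓ → 36
flight=N60: ✗
flight=N58: ✓ → 53
flight=N74: ✗
flight=N55: ✓ → 60
dist_km_sum = 66 + 49 + 48 + 77 + 36 + 53 + 60 = 389

389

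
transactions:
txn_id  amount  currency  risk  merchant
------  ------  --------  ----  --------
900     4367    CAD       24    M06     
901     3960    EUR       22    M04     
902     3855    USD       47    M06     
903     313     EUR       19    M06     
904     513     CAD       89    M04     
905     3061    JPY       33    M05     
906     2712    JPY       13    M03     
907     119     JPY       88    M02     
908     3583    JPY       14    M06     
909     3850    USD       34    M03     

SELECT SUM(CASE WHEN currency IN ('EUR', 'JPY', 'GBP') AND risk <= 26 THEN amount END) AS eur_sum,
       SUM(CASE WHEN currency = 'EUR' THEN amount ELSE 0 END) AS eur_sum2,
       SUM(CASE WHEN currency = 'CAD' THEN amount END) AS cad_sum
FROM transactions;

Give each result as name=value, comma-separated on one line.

eur_sum=10568, eur_sum2=4273, cad_sum=4880

[eur_sum: currency IN ('EUR', 'JPY', 'GBP') AND risk <= 26]
txn_id=900: ✗
txn_id=901: ✓ → 3960
txn_id=902: ✗
txn_id=903: ✓ → 313
txn_id=904: ✗
txn_id=905: ✗
txn_id=906: ✓ → 2712
txn_id=907: ✗
txn_id=908: ✓ → 3583
txn_id=909: ✗
eur_sum = 3960 + 313 + 2712 + 3583 = 10568
—
[eur_sum2: currency = 'EUR']
txn_id=900: ✗
txn_id=901: ✓ → 3960
txn_id=902: ✗
txn_id=903: ✓ → 313
txn_id=904: ✗
txn_id=905: ✗
txn_id=906: ✗
txn_id=907: ✗
txn_id=908: ✗
txn_id=909: ✗
eur_sum2 = 3960 + 313 = 4273
—
[cad_sum: currency = 'CAD']
txn_id=900: ✓ → 4367
txn_id=901: ✗
txn_id=902: ✗
txn_id=903: ✗
txn_id=904: ✓ → 513
txn_id=905: ✗
txn_id=906: ✗
txn_id=907: ✗
txn_id=908: ✗
txn_id=909: ✗
cad_sum = 4367 + 513 = 4880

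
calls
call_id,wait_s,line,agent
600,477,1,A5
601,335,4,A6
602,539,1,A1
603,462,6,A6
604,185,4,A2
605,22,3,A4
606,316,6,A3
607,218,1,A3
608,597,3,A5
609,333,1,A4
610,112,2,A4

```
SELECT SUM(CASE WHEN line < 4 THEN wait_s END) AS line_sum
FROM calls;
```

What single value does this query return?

2298

call_id=600: ✓ → 477
call_id=601: ✗
call_id=602: ✓ → 539
call_id=603: ✗
call_id=604: ✗
call_id=605: ✓ → 22
call_id=606: ✗
call_id=607: ✓ → 218
call_id=608: ✓ → 597
call_id=609: ✓ → 333
call_id=610: ✓ → 112
line_sum = 477 + 539 + 22 + 218 + 597 + 333 + 112 = 2298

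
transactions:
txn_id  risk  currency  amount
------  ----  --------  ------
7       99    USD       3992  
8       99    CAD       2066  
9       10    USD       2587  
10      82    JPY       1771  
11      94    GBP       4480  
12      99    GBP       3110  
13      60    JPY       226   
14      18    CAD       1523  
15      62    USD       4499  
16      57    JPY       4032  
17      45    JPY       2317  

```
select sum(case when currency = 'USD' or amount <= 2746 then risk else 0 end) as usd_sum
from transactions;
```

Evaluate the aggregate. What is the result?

txn_id=7: ✓ → 99
txn_id=8: ✓ → 99
txn_id=9: ✓ → 10
txn_id=10: ✓ → 82
txn_id=11: ✗
txn_id=12: ✗
txn_id=13: ✓ → 60
txn_id=14: ✓ → 18
txn_id=15: ✓ → 62
txn_id=16: ✗
txn_id=17: ✓ → 45
usd_sum = 99 + 99 + 10 + 82 + 60 + 18 + 62 + 45 = 475

475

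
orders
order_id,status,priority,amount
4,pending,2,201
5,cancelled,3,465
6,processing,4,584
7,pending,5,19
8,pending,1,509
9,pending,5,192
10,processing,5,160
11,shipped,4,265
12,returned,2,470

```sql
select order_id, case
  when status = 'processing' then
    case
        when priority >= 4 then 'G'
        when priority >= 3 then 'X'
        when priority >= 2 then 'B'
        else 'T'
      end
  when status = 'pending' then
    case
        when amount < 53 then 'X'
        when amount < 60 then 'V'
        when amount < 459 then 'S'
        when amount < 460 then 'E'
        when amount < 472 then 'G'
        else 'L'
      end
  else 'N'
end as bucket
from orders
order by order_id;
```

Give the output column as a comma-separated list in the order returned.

S, N, G, X, L, S, G, N, N

order_id=4: status='pending' → inner[amount < 459] → S
order_id=5: status='cancelled' → outer ELSE → N
order_id=6: status='processing' → inner[priority >= 4] → G
order_id=7: status='pending' → inner[amount < 53] → X
order_id=8: status='pending' → inner[ELSE] → L
order_id=9: status='pending' → inner[amount < 459] → S
order_id=10: status='processing' → inner[priority >= 4] → G
order_id=11: status='shipped' → outer ELSE → N
order_id=12: status='returned' → outer ELSE → N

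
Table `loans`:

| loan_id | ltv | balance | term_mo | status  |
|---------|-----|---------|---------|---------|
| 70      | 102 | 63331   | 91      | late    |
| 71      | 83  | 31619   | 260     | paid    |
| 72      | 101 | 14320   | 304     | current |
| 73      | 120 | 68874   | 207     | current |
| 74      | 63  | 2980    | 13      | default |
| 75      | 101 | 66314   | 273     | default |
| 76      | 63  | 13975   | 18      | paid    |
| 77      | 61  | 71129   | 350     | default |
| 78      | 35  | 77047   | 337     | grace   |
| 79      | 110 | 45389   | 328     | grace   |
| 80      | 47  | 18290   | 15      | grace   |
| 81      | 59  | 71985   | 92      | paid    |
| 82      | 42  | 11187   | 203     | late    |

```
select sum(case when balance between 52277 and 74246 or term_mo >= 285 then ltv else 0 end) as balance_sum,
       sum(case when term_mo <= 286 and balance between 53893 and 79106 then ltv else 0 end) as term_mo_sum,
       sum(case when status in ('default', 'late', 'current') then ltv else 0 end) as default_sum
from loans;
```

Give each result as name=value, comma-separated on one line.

balance_sum=689, term_mo_sum=382, default_sum=590

[balance_sum: balance between 52277 and 74246 or term_mo >= 285]
loan_id=70: ✓ → 102
loan_id=71: ✗
loan_id=72: ✓ → 101
loan_id=73: ✓ → 120
loan_id=74: ✗
loan_id=75: ✓ → 101
loan_id=76: ✗
loan_id=77: ✓ → 61
loan_id=78: ✓ → 35
loan_id=79: ✓ → 110
loan_id=80: ✗
loan_id=81: ✓ → 59
loan_id=82: ✗
balance_sum = 102 + 101 + 120 + 101 + 61 + 35 + 110 + 59 = 689
—
[term_mo_sum: term_mo <= 286 and balance between 53893 and 79106]
loan_id=70: ✓ → 102
loan_id=71: ✗
loan_id=72: ✗
loan_id=73: ✓ → 120
loan_id=74: ✗
loan_id=75: ✓ → 101
loan_id=76: ✗
loan_id=77: ✗
loan_id=78: ✗
loan_id=79: ✗
loan_id=80: ✗
loan_id=81: ✓ → 59
loan_id=82: ✗
term_mo_sum = 102 + 120 + 101 + 59 = 382
—
[default_sum: status in ('default', 'late', 'current')]
loan_id=70: ✓ → 102
loan_id=71: ✗
loan_id=72: ✓ → 101
loan_id=73: ✓ → 120
loan_id=74: ✓ → 63
loan_id=75: ✓ → 101
loan_id=76: ✗
loan_id=77: ✓ → 61
loan_id=78: ✗
loan_id=79: ✗
loan_id=80: ✗
loan_id=81: ✗
loan_id=82: ✓ → 42
default_sum = 102 + 101 + 120 + 63 + 101 + 61 + 42 = 590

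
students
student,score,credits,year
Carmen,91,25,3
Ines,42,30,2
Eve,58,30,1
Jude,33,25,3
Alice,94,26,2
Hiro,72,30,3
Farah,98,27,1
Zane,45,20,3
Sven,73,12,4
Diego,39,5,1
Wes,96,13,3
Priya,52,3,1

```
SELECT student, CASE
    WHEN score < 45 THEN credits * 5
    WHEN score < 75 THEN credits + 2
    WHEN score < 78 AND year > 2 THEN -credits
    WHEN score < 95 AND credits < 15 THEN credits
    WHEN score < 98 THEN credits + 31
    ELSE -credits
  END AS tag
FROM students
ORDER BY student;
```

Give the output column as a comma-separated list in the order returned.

57, 56, 25, 32, -27, 32, 150, 125, 5, 14, 44, 22

student=Alice: score < 98 → 57
student=Carmen: score < 98 → 56
student=Diego: score < 45 → 25
student=Eve: score < 75 → 32
student=Farah: ELSE → -27
student=Hiro: score < 75 → 32
student=Ines: score < 45 → 150
student=Jude: score < 45 → 125
student=Priya: score < 75 → 5
student=Sven: score < 75 → 14
student=Wes: score < 98 → 44
student=Zane: score < 75 → 22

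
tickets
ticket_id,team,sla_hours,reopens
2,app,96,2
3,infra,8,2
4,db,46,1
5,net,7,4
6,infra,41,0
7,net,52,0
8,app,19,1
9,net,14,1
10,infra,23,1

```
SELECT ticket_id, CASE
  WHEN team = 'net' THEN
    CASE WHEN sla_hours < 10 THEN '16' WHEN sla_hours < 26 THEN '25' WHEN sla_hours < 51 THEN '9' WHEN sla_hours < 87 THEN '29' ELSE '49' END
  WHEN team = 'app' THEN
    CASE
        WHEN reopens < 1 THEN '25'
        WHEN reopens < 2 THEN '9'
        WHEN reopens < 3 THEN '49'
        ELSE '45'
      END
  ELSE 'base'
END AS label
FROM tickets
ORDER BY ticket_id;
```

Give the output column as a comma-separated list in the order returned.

49, base, base, 16, base, 29, 9, 25, base

ticket_id=2: team='app' → inner[reopens < 3] → 49
ticket_id=3: team='infra' → outer ELSE → base
ticket_id=4: team='db' → outer ELSE → base
ticket_id=5: team='net' → inner[sla_hours < 10] → 16
ticket_id=6: team='infra' → outer ELSE → base
ticket_id=7: team='net' → inner[sla_hours < 87] → 29
ticket_id=8: team='app' → inner[reopens < 2] → 9
ticket_id=9: team='net' → inner[sla_hours < 26] → 25
ticket_id=10: team='infra' → outer ELSE → base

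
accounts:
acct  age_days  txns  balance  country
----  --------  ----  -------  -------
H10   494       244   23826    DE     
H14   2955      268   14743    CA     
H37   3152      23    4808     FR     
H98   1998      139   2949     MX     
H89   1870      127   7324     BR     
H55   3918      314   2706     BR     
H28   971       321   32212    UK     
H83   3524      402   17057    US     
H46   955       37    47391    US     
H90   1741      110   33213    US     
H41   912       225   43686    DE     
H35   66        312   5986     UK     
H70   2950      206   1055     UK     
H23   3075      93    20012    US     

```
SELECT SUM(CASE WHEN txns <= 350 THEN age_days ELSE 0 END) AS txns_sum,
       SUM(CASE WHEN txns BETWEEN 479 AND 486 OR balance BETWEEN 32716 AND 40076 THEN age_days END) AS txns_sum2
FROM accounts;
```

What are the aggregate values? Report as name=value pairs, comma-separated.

[txns_sum: txns <= 350]
acct=H10: ✓ → 494
acct=H14: ✓ → 2955
acct=H37: ✓ → 3152
acct=H98: ✓ → 1998
acct=H89: ✓ → 1870
acct=H55: ✓ → 3918
acct=H28: ✓ → 971
acct=H83: ✗
acct=H46: ✓ → 955
acct=H90: ✓ → 1741
acct=H41: ✓ → 912
acct=H35: ✓ → 66
acct=H70: ✓ → 2950
acct=H23: ✓ → 3075
txns_sum = 494 + 2955 + 3152 + 1998 + 1870 + 3918 + 971 + 955 + 1741 + 912 + 66 + 2950 + 3075 = 25057
—
[txns_sum2: txns BETWEEN 479 AND 486 OR balance BETWEEN 32716 AND 40076]
acct=H10: ✗
acct=H14: ✗
acct=H37: ✗
acct=H98: ✗
acct=H89: ✗
acct=H55: ✗
acct=H28: ✗
acct=H83: ✗
acct=H46: ✗
acct=H90: ✓ → 1741
acct=H41: ✗
acct=H35: ✗
acct=H70: ✗
acct=H23: ✗
txns_sum2 = 1741

txns_sum=25057, txns_sum2=1741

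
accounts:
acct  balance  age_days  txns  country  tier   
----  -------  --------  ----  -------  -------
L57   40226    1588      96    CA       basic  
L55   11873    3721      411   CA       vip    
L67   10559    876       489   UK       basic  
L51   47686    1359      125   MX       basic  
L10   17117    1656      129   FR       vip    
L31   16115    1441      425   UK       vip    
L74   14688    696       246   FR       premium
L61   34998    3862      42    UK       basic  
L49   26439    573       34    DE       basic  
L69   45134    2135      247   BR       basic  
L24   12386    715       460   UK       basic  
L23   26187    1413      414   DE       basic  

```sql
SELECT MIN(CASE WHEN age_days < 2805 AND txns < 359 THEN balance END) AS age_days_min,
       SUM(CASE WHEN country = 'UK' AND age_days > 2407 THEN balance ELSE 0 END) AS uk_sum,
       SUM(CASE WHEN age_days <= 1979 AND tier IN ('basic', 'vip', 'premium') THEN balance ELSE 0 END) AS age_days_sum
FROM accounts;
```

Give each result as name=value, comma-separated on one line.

age_days_min=14688, uk_sum=34998, age_days_sum=211403

[age_days_min: age_days < 2805 AND txns < 359]
acct=L57: ✓ → 40226
acct=L55: ✗
acct=L67: ✗
acct=L51: ✓ → 47686
acct=L10: ✓ → 17117
acct=L31: ✗
acct=L74: ✓ → 14688
acct=L61: ✗
acct=L49: ✓ → 26439
acct=L69: ✓ → 45134
acct=L24: ✗
acct=L23: ✗
age_days_min = MIN(40226, 47686, 17117, 14688, 26439, 45134) = 14688
—
[uk_sum: country = 'UK' AND age_days > 2407]
acct=L57: ✗
acct=L55: ✗
acct=L67: ✗
acct=L51: ✗
acct=L10: ✗
acct=L31: ✗
acct=L74: ✗
acct=L61: ✓ → 34998
acct=L49: ✗
acct=L69: ✗
acct=L24: ✗
acct=L23: ✗
uk_sum = 34998
—
[age_days_sum: age_days <= 1979 AND tier IN ('basic', 'vip', 'premium')]
acct=L57: ✓ → 40226
acct=L55: ✗
acct=L67: ✓ → 10559
acct=L51: ✓ → 47686
acct=L10: ✓ → 17117
acct=L31: ✓ → 16115
acct=L74: ✓ → 14688
acct=L61: ✗
acct=L49: ✓ → 26439
acct=L69: ✗
acct=L24: ✓ → 12386
acct=L23: ✓ → 26187
age_days_sum = 40226 + 10559 + 47686 + 17117 + 16115 + 14688 + 26439 + 12386 + 26187 = 211403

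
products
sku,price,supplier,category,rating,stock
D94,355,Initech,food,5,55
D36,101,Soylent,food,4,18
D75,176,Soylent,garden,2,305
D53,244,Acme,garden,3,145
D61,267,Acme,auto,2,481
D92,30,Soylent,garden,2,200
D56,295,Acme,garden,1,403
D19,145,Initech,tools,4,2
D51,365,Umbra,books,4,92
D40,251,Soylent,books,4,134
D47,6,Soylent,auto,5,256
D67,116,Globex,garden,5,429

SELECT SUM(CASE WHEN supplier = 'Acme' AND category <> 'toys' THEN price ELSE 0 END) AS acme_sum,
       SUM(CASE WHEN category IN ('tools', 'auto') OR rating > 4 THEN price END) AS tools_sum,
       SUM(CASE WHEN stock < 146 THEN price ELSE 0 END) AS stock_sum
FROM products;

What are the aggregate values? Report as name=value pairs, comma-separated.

[acme_sum: supplier = 'Acme' AND category <> 'toys']
sku=D94: ✗
sku=D36: ✗
sku=D75: ✗
sku=D53: ✓ → 244
sku=D61: ✓ → 267
sku=D92: ✗
sku=D56: ✓ → 295
sku=D19: ✗
sku=D51: ✗
sku=D40: ✗
sku=D47: ✗
sku=D67: ✗
acme_sum = 244 + 267 + 295 = 806
—
[tools_sum: category IN ('tools', 'auto') OR rating > 4]
sku=D94: ✓ → 355
sku=D36: ✗
sku=D75: ✗
sku=D53: ✗
sku=D61: ✓ → 267
sku=D92: ✗
sku=D56: ✗
sku=D19: ✓ → 145
sku=D51: ✗
sku=D40: ✗
sku=D47: ✓ → 6
sku=D67: ✓ → 116
tools_sum = 355 + 267 + 145 + 6 + 116 = 889
—
[stock_sum: stock < 146]
sku=D94: ✓ → 355
sku=D36: ✓ → 101
sku=D75: ✗
sku=D53: ✓ → 244
sku=D61: ✗
sku=D92: ✗
sku=D56: ✗
sku=D19: ✓ → 145
sku=D51: ✓ → 365
sku=D40: ✓ → 251
sku=D47: ✗
sku=D67: ✗
stock_sum = 355 + 101 + 244 + 145 + 365 + 251 = 1461

acme_sum=806, tools_sum=889, stock_sum=1461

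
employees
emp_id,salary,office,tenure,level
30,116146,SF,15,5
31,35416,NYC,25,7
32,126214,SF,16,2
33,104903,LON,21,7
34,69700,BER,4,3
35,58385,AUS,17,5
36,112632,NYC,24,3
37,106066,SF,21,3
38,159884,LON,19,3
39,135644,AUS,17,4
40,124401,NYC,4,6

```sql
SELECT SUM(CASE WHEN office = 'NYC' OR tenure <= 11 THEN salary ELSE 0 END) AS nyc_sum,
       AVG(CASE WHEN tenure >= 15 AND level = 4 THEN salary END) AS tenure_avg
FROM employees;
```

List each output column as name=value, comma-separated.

nyc_sum=342149, tenure_avg=135644

[nyc_sum: office = 'NYC' OR tenure <= 11]
emp_id=30: ✗
emp_id=31: ✓ → 35416
emp_id=32: ✗
emp_id=33: ✗
emp_id=34: ✓ → 69700
emp_id=35: ✗
emp_id=36: ✓ → 112632
emp_id=37: ✗
emp_id=38: ✗
emp_id=39: ✗
emp_id=40: ✓ → 124401
nyc_sum = 35416 + 69700 + 112632 + 124401 = 342149
—
[tenure_avg: tenure >= 15 AND level = 4]
emp_id=30: ✗
emp_id=31: ✗
emp_id=32: ✗
emp_id=33: ✗
emp_id=34: ✗
emp_id=35: ✗
emp_id=36: ✗
emp_id=37: ✗
emp_id=38: ✗
emp_id=39: ✓ → 135644
emp_id=40: ✗
tenure_avg = 135644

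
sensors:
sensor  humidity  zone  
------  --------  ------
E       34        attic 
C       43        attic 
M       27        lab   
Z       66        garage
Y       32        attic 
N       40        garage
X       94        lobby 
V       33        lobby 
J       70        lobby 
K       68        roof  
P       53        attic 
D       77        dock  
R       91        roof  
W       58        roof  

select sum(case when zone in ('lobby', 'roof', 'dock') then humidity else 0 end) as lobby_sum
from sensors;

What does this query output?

491

sensor=E: ✗
sensor=C: ✗
sensor=M: ✗
sensor=Z: ✗
sensor=Y: ✗
sensor=N: ✗
sensor=X: ✓ → 94
sensor=V: ✓ → 33
sensor=J: ✓ → 70
sensor=K: ✓ → 68
sensor=P: ✗
sensor=D: ✓ → 77
sensor=R: ✓ → 91
sensor=W: ✓ → 58
lobby_sum = 94 + 33 + 70 + 68 + 77 + 91 + 58 = 491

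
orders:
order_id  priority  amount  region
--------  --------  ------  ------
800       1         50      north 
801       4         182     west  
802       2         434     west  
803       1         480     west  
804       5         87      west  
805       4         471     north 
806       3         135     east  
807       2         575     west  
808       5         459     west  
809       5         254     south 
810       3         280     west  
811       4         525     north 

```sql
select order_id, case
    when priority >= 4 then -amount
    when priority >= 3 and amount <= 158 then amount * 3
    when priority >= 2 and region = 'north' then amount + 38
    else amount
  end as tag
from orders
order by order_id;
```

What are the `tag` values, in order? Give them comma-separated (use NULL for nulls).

order_id=800: ELSE → 50
order_id=801: priority >= 4 → -182
order_id=802: ELSE → 434
order_id=803: ELSE → 480
order_id=804: priority >= 4 → -87
order_id=805: priority >= 4 → -471
order_id=806: priority >= 3 and amount <= 158 → 405
order_id=807: ELSE → 575
order_id=808: priority >= 4 → -459
order_id=809: priority >= 4 → -254
order_id=810: ELSE → 280
order_id=811: priority >= 4 → -525

50, -182, 434, 480, -87, -471, 405, 575, -459, -254, 280, -525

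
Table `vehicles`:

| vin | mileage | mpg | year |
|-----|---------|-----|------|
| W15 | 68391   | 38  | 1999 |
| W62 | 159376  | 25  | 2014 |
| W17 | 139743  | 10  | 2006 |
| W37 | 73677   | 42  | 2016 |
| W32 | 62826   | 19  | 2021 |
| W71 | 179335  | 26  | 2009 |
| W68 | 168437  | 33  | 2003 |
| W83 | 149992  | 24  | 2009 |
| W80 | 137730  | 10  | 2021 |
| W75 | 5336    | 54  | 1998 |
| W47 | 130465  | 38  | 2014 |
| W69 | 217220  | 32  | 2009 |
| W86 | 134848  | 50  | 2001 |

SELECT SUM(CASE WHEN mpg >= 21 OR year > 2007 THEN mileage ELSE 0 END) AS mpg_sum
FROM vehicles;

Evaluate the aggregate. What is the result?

1487633

vin=W15: ✓ → 68391
vin=W62: ✓ → 159376
vin=W17: ✗
vin=W37: ✓ → 73677
vin=W32: ✓ → 62826
vin=W71: ✓ → 179335
vin=W68: ✓ → 168437
vin=W83: ✓ → 149992
vin=W80: ✓ → 137730
vin=W75: ✓ → 5336
vin=W47: ✓ → 130465
vin=W69: ✓ → 217220
vin=W86: ✓ → 134848
mpg_sum = 68391 + 159376 + 73677 + 62826 + 179335 + 168437 + 149992 + 137730 + 5336 + 130465 + 217220 + 134848 = 1487633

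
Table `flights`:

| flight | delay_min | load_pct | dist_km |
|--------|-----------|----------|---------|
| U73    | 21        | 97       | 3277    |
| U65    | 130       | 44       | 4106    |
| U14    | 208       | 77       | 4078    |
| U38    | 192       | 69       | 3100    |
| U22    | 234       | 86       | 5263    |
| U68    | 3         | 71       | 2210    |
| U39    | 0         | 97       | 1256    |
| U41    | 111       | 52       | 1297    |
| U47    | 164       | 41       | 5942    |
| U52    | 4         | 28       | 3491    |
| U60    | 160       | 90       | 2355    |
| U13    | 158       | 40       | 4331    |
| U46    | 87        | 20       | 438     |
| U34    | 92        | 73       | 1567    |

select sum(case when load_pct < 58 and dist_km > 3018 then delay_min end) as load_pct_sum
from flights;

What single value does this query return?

flight=U73: ✗
flight=U65: ✓ → 130
flight=U14: ✗
flight=U38: ✗
flight=U22: ✗
flight=U68: ✗
flight=U39: ✗
flight=U41: ✗
flight=U47: ✓ → 164
flight=U52: ✓ → 4
flight=U60: ✗
flight=U13: ✓ → 158
flight=U46: ✗
flight=U34: ✗
load_pct_sum = 130 + 164 + 4 + 158 = 456

456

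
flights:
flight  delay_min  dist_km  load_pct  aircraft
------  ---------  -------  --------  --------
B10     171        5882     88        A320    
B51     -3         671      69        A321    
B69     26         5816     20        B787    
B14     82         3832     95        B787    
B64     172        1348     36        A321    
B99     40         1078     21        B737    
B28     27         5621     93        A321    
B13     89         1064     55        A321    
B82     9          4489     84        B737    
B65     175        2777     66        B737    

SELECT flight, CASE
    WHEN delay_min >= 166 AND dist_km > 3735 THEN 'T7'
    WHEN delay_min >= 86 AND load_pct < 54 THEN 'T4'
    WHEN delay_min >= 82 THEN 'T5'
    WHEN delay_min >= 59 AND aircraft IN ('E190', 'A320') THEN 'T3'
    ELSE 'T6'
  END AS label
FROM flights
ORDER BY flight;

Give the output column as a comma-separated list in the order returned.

T7, T5, T5, T6, T6, T4, T5, T6, T6, T6

flight=B10: delay_min >= 166 AND dist_km > 3735 → T7
flight=B13: delay_min >= 82 → T5
flight=B14: delay_min >= 82 → T5
flight=B28: ELSE → T6
flight=B51: ELSE → T6
flight=B64: delay_min >= 86 AND load_pct < 54 → T4
flight=B65: delay_min >= 82 → T5
flight=B69: ELSE → T6
flight=B82: ELSE → T6
flight=B99: ELSE → T6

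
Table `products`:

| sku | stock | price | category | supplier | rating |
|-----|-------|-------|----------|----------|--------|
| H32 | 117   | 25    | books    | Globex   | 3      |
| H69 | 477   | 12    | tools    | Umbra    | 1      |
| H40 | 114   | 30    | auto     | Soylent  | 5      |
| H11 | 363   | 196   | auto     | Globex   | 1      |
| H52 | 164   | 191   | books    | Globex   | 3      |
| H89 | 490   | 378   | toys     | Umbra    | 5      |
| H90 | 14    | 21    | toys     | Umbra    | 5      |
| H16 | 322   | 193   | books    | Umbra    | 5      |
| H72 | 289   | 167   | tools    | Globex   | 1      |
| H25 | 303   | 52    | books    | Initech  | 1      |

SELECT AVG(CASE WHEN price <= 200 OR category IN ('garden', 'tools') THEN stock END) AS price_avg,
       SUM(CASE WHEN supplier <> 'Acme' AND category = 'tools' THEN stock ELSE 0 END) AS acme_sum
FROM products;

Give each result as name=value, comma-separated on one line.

[price_avg: price <= 200 OR category IN ('garden', 'tools')]
sku=H32: ✓ → 117
sku=H69: ✓ → 477
sku=H40: ✓ → 114
sku=H11: ✓ → 363
sku=H52: ✓ → 164
sku=H89: ✗
sku=H90: ✓ → 14
sku=H16: ✓ → 322
sku=H72: ✓ → 289
sku=H25: ✓ → 303
price_avg = (117 + 477 + 114 + 363 + 164 + 14 + 322 + 289 + 303) / 9 = 240.3333333333
—
[acme_sum: supplier <> 'Acme' AND category = 'tools']
sku=H32: ✗
sku=H69: ✓ → 477
sku=H40: ✗
sku=H11: ✗
sku=H52: ✗
sku=H89: ✗
sku=H90: ✗
sku=H16: ✗
sku=H72: ✓ → 289
sku=H25: ✗
acme_sum = 477 + 289 = 766

price_avg=240.3333333333, acme_sum=766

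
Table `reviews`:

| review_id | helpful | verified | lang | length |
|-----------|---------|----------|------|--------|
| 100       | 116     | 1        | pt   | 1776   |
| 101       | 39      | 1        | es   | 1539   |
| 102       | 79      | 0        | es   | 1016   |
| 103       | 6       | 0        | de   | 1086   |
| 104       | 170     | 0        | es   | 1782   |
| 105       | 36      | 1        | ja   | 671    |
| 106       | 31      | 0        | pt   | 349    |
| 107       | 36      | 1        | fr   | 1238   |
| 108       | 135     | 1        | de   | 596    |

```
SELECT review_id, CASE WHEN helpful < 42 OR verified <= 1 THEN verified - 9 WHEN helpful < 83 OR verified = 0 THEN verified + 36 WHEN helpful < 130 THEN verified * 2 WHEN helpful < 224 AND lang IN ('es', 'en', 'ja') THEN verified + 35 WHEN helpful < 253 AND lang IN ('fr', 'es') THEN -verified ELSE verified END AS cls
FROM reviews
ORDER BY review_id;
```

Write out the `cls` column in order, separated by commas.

-8, -8, -9, -9, -9, -8, -9, -8, -8

review_id=100: helpful < 42 OR verified <= 1 → -8
review_id=101: helpful < 42 OR verified <= 1 → -8
review_id=102: helpful < 42 OR verified <= 1 → -9
review_id=103: helpful < 42 OR verified <= 1 → -9
review_id=104: helpful < 42 OR verified <= 1 → -9
review_id=105: helpful < 42 OR verified <= 1 → -8
review_id=106: helpful < 42 OR verified <= 1 → -9
review_id=107: helpful < 42 OR verified <= 1 → -8
review_id=108: helpful < 42 OR verified <= 1 → -8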